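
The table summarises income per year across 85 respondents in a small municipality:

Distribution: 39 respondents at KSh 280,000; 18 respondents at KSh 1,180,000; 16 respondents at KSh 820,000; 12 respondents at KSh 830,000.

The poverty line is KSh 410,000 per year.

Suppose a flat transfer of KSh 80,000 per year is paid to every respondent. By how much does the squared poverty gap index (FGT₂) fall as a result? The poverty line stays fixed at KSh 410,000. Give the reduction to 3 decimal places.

Before: below the line — 39×KSh 280,000; squared poverty gap index (FGT₂) = 0.04613.
After the KSh 80,000 transfer: below the line — 39×KSh 360,000; squared poverty gap index (FGT₂) = 0.00682.
Reduction = 0.04613 − 0.00682 = 0.039.

0.039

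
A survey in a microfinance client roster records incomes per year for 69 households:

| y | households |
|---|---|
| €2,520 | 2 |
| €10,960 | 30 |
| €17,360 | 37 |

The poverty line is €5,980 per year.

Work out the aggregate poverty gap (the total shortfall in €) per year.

€6,920

Poor units: 2×€2,520 (q = 2 of N = 69).
Individual gaps: 2×(5980−2520) = 6920.
Aggregate gap = €6,920.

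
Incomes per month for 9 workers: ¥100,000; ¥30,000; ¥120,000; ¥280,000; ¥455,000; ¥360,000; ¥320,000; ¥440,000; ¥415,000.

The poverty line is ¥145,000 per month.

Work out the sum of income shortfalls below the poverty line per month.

Poor units: ¥30,000, ¥100,000, ¥120,000 (q = 3 of N = 9).
Individual gaps: 145000−30000 = 115000; 145000−100000 = 45000; 145000−120000 = 25000.
Aggregate gap = ¥185,000.

¥185,000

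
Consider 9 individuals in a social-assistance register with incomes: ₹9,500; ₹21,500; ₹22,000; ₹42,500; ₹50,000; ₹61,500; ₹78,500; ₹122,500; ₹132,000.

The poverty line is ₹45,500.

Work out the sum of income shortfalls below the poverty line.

Poor units: ₹9,500, ₹21,500, ₹22,000, ₹42,500 (q = 4 of N = 9).
Individual gaps: 45500−9500 = 36000; 45500−21500 = 24000; 45500−22000 = 23500; 45500−42500 = 3000.
Aggregate gap = ₹86,500.

₹86,500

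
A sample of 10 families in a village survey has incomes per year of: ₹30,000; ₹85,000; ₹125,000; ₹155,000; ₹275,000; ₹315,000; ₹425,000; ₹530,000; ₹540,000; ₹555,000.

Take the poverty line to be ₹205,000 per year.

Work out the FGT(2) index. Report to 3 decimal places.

0.128

Poor units: ₹30,000, ₹85,000, ₹125,000, ₹155,000 (q = 4 of N = 10).
Relative gaps: (205000−30000)/205000 = 0.8537; (205000−85000)/205000 = 0.5854; (205000−125000)/205000 = 0.3902; (205000−155000)/205000 = 0.2439.
Squared: 0.7287; 0.3427; 0.1523; 0.0595.
Sum = 1.283165; P₂ = 1.283165 / 10 = 0.128.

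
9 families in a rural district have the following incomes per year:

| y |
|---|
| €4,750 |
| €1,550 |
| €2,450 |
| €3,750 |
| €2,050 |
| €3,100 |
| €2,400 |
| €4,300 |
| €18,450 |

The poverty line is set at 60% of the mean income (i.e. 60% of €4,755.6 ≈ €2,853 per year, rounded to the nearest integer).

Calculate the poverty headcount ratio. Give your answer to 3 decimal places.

0.444

4 of the 9 families have income below €2,853.
H = 4/9 = 0.444.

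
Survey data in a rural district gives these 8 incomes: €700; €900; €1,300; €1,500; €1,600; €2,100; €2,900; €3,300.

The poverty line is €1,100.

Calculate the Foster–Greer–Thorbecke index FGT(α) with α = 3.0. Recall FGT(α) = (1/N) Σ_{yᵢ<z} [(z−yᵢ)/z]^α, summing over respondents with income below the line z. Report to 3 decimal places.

0.007

Incomes under z: €700, €900 (q = 2 of N = 8).
Normalized shortfalls: (1100−700)/1100 = 0.3636; (1100−900)/1100 = 0.1818.
Raised to α = 3.0: 0.04808; 0.00601.
Sum = 0.054095; FGT(3.0) = 0.054095 / 8 = 0.007.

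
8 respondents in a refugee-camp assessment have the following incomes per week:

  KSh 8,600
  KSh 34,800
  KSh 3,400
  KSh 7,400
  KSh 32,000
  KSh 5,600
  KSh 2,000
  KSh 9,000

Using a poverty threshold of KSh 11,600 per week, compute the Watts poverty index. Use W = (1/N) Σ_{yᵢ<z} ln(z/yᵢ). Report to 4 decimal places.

Incomes under z: KSh 2,000, KSh 3,400, KSh 5,600, KSh 7,400, KSh 8,600, KSh 9,000 (q = 6 of N = 8).
Log gaps: ln(11600/2000) = 1.7579; ln(11600/3400) = 1.2272; ln(11600/5600) = 0.7282; ln(11600/7400) = 0.4495; ln(11600/8600) = 0.2992; ln(11600/9000) = 0.2538.
W = 4.715875 / 8 = 0.5895.

0.5895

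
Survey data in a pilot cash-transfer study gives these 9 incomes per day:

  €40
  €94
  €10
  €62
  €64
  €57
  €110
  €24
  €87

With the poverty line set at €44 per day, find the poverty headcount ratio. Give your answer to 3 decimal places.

3 of the 9 families have income below €44.
H = 3/9 = 0.333.

0.333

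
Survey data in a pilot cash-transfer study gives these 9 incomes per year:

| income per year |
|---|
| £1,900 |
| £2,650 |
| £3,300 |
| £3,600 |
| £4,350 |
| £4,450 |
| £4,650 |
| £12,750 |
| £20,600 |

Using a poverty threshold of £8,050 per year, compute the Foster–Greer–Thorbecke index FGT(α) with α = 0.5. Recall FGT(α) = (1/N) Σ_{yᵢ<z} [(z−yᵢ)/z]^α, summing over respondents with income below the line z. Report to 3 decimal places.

0.578

Poor units: £1,900, £2,650, £3,300, £3,600, £4,350, £4,450, £4,650 (q = 7 of N = 9).
Normalized shortfalls: (8050−1900)/8050 = 0.7640; (8050−2650)/8050 = 0.6708; (8050−3300)/8050 = 0.5901; (8050−3600)/8050 = 0.5528; (8050−4350)/8050 = 0.4596; (8050−4450)/8050 = 0.4472; (8050−4650)/8050 = 0.4224.
Raised to α = 0.5: 0.87406; 0.81903; 0.76816; 0.74350; 0.67796; 0.66873; 0.64989.
Sum = 5.201327; FGT(0.5) = 5.201327 / 9 = 0.578.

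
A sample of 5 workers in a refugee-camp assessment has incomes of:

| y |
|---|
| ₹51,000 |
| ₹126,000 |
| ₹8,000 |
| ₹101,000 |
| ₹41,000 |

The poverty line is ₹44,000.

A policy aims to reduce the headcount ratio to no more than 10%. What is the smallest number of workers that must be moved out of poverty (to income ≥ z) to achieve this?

2 of the 5 workers are poor, so H = 2/5 = 0.400.
A headcount ratio of at most 10% allows at most ⌊0.10 × 5⌋ = 0 poor workers.
So at least 2 − 0 = 2 must be lifted.

2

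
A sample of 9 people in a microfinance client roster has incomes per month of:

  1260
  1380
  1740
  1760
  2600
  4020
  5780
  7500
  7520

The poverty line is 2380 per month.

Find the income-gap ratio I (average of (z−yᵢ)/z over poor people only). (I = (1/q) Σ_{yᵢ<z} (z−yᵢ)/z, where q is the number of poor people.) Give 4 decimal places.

0.3550

Incomes under z: 1260, 1380, 1740, 1760 (q = 4 of N = 9).
Shortfall ratios (z−y)/z: 0.4706, 0.4202, 0.2689, 0.2605; sum = 1.420168.
The income-gap ratio divides by q (the poor only): 1.420168 / 4 = 0.3550.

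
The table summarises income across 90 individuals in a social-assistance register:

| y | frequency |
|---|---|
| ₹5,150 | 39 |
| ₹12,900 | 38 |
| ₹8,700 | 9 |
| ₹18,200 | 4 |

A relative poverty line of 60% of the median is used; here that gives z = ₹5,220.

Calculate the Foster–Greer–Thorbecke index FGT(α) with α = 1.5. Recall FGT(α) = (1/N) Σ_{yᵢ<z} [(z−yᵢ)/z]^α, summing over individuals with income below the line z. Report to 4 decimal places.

Poor units: 39×₹5,150 (q = 39 of N = 90).
Normalized shortfalls: (5220−5150)/5220 = 0.0134 (×39).
Raised to α = 1.5: 0.00155 (×39).
Sum = 0.060563; FGT(1.5) = 0.060563 / 90 = 0.0007.

0.0007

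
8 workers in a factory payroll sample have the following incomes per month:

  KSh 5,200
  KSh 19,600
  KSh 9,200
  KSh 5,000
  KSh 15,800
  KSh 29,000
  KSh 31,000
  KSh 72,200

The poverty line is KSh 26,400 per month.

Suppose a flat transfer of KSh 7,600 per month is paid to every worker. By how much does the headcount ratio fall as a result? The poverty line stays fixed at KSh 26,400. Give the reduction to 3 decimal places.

Before: below the line — KSh 5,000, KSh 5,200, KSh 9,200, KSh 15,800, KSh 19,600; headcount ratio = 0.62500.
After the KSh 7,600 transfer: below the line — KSh 12,600, KSh 12,800, KSh 16,800, KSh 23,400; headcount ratio = 0.50000.
Reduction = 0.62500 − 0.50000 = 0.125.

0.125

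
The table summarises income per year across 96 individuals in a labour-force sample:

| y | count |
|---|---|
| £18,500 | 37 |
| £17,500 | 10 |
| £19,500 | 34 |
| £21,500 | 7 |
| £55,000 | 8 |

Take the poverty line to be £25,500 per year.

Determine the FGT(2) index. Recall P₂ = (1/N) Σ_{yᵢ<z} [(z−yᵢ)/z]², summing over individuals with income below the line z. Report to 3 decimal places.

Below z: 10×£17,500, 37×£18,500, 34×£19,500, 7×£21,500 (q = 88 of N = 96).
Shortfall ratios: (25500−17500)/25500 = 0.3137 (×10); (25500−18500)/25500 = 0.2745 (×37); (25500−19500)/25500 = 0.2353 (×34); (25500−21500)/25500 = 0.1569 (×7).
Squared: 0.0984 (×10); 0.0754 (×37); 0.0554 (×34); 0.0246 (×7).
Sum = 5.826990; P₂ = 5.826990 / 96 = 0.061.

0.061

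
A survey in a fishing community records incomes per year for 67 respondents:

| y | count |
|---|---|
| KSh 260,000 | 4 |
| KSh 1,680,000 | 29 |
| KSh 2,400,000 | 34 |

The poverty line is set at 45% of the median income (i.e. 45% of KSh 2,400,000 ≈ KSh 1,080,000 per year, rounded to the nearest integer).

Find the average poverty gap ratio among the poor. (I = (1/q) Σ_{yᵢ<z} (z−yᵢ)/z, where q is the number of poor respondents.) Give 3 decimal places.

0.759

Poor units: 4×KSh 260,000 (q = 4 of N = 67).
Shortfall ratios (z−y)/z: 0.7593 (×4); sum = 3.037037.
The income-gap ratio divides by q (the poor only): 3.037037 / 4 = 0.759.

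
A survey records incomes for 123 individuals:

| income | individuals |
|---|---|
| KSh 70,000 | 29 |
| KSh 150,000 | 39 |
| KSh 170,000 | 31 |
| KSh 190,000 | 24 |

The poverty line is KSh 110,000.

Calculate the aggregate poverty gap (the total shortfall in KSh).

KSh 1,160,000

Incomes under z: 29×KSh 70,000 (q = 29 of N = 123).
Individual gaps: 29×(110000−70000) = 1160000.
Aggregate gap = KSh 1,160,000.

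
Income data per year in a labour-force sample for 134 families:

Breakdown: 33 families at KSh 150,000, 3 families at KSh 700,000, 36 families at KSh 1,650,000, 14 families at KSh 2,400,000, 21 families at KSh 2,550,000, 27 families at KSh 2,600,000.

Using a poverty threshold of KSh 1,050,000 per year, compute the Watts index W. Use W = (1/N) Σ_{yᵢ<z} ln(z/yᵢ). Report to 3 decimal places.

Poor units: 33×KSh 150,000, 3×KSh 700,000 (q = 36 of N = 134).
ln(z/y) terms: ln(1050000/150000) = 1.9459 (×33); ln(1050000/700000) = 0.4055 (×3).
W = 65.431430 / 134 = 0.488.

0.488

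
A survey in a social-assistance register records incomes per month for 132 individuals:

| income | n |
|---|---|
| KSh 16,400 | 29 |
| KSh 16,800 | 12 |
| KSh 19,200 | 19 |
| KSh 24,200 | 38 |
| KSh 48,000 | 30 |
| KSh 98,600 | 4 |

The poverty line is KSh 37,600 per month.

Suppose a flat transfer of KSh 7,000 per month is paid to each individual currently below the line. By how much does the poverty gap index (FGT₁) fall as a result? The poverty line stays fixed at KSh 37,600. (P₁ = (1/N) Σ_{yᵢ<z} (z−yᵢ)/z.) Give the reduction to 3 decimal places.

Before: below the line — 29×KSh 16,400, 12×KSh 16,800, 19×KSh 19,200, 38×KSh 24,200; poverty gap index (FGT₁) = 0.34720.
After the KSh 7,000 transfer: below the line — 29×KSh 23,400, 12×KSh 23,800, 19×KSh 26,200, 38×KSh 31,200; poverty gap index (FGT₁) = 0.20898.
Reduction = 0.34720 − 0.20898 = 0.138.

0.138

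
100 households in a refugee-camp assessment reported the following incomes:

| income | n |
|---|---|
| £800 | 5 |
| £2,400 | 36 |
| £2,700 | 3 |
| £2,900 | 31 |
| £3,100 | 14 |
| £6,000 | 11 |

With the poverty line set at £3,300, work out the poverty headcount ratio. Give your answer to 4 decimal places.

0.8900

89 of the 100 households have income below £3,300.
H = 89/100 = 0.8900.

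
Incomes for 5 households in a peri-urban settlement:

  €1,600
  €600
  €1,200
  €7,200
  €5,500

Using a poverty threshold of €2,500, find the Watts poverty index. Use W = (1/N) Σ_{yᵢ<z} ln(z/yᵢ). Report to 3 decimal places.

0.521

Poor units: €600, €1,200, €1,600 (q = 3 of N = 5).
ln(z/y) terms: ln(2500/600) = 1.4271; ln(2500/1200) = 0.7340; ln(2500/1600) = 0.4463.
W = 2.607373 / 5 = 0.521.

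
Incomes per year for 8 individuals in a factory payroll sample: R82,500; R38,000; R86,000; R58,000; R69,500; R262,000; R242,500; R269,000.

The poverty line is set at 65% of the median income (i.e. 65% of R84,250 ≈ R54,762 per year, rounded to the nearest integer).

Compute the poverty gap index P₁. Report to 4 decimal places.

Incomes under z: R38,000 (q = 1 of N = 8).
Normalized shortfalls: (54762−38000)/54762 = 0.3061.
Σ = 0.306088. Dividing by the full population N = 8 gives P₁ = 0.0383.

0.0383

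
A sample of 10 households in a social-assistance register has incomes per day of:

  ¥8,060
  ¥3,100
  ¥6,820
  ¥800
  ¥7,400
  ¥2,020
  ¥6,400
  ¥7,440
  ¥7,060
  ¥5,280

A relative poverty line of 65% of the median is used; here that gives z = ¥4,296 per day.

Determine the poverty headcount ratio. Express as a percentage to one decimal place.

30.0%

3 of the 10 households have income below ¥4,296.
H = 3/10 = 30.0%.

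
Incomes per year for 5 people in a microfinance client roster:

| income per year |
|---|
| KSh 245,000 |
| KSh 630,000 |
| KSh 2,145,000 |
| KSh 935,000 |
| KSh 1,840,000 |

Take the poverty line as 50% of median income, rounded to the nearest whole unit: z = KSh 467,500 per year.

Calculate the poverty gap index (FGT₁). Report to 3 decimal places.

0.095

Incomes under z: KSh 245,000 (q = 1 of N = 5).
Gap ratios (z−y)/z: (467500−245000)/467500 = 0.4759.
Σ = 0.475936. Dividing by the full population N = 5 gives P₁ = 0.095.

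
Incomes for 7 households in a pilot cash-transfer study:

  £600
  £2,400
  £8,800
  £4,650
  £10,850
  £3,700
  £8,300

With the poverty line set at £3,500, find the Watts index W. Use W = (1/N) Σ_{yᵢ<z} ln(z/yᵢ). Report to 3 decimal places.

Below the line: £600, £2,400 (q = 2 of N = 7).
ln(z/y) terms: ln(3500/600) = 1.7636; ln(3500/2400) = 0.3773.
W = 2.140883 / 7 = 0.306.

0.306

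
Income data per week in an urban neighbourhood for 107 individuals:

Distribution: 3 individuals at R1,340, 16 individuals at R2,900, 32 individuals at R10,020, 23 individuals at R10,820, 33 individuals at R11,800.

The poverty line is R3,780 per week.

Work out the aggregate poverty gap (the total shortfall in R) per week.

Below the line: 3×R1,340, 16×R2,900 (q = 19 of N = 107).
Individual gaps: 3×(3780−1340) = 7320; 16×(3780−2900) = 14080.
Aggregate gap = R21,400.

R21,400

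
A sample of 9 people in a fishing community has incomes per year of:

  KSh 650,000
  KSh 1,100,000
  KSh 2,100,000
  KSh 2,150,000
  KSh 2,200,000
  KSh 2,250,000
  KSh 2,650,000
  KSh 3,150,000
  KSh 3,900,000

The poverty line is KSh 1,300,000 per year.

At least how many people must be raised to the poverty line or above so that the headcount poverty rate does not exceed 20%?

2 of the 9 people are poor, so H = 2/9 = 0.222.
A headcount ratio of at most 20% allows at most ⌊0.20 × 9⌋ = 1 poor people.
So at least 2 − 1 = 1 must be lifted.

1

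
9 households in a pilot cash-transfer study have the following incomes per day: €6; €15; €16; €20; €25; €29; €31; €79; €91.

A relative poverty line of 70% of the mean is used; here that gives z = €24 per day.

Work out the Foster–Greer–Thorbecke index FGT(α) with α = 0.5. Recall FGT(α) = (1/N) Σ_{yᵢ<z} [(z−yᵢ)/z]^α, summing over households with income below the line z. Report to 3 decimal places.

Below z: €6, €15, €16, €20 (q = 4 of N = 9).
Shortfall ratios: (24−6)/24 = 0.7500; (24−15)/24 = 0.3750; (24−16)/24 = 0.3333; (24−20)/24 = 0.1667.
Raised to α = 0.5: 0.86603; 0.61237; 0.57735; 0.40825.
Sum = 2.463996; FGT(0.5) = 2.463996 / 9 = 0.274.

0.274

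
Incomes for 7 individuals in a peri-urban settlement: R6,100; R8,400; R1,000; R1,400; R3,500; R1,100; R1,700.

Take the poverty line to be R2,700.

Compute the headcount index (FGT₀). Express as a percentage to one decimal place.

4 of the 7 individuals have income below R2,700.
H = 4/7 = 57.1%.

57.1%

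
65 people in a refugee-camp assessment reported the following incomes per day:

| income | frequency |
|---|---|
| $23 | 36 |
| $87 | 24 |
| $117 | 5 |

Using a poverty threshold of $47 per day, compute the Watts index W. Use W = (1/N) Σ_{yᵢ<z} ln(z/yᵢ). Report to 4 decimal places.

Poor units: 36×$23 (q = 36 of N = 65).
Log gaps: ln(47/23) = 0.7147 (×36).
W = 25.727522 / 65 = 0.3958.

0.3958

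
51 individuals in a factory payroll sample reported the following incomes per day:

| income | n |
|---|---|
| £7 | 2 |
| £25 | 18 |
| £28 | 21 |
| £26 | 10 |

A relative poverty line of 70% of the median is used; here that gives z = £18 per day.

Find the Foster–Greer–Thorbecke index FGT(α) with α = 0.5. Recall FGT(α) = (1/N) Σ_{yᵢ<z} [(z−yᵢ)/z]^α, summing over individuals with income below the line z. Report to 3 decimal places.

Incomes under z: 2×£7 (q = 2 of N = 51).
Normalized shortfalls: (18−7)/18 = 0.6111 (×2).
Raised to α = 0.5: 0.78174 (×2).
Sum = 1.563472; FGT(0.5) = 1.563472 / 51 = 0.031.

0.031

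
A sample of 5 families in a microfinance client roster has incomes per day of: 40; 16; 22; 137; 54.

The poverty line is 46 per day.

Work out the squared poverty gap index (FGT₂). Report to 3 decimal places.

Poor units: 16, 22, 40 (q = 3 of N = 5).
Relative gaps: (46−16)/46 = 0.6522; (46−22)/46 = 0.5217; (46−40)/46 = 0.1304.
Squared: 0.4253; 0.2722; 0.0170.
Sum = 0.714556; P₂ = 0.714556 / 5 = 0.143.

0.143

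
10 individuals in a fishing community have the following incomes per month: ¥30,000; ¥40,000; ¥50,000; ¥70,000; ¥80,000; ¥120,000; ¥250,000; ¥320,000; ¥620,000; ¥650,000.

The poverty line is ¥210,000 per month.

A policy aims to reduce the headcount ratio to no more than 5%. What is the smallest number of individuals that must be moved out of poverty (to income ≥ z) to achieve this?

6

6 of the 10 individuals are poor, so H = 6/10 = 0.600.
A headcount ratio of at most 5% allows at most ⌊0.05 × 10⌋ = 0 poor individuals.
So at least 6 − 0 = 6 must be lifted.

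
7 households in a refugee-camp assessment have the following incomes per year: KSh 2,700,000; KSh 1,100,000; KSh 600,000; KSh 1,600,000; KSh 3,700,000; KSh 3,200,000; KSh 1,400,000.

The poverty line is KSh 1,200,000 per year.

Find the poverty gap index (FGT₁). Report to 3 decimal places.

Incomes under z: KSh 600,000, KSh 1,100,000 (q = 2 of N = 7).
Normalized shortfalls: (1200000−600000)/1200000 = 0.5000; (1200000−1100000)/1200000 = 0.0833.
Sum of shortfalls = 0.583333; P₁ averages over all N: 0.583333 / 7 = 0.083.

0.083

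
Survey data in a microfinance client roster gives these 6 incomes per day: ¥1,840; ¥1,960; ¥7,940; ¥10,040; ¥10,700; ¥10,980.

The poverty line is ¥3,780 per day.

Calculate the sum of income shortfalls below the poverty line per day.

¥3,760

Below z: ¥1,840, ¥1,960 (q = 2 of N = 6).
Individual gaps: 3780−1840 = 1940; 3780−1960 = 1820.
Aggregate gap = ¥3,760.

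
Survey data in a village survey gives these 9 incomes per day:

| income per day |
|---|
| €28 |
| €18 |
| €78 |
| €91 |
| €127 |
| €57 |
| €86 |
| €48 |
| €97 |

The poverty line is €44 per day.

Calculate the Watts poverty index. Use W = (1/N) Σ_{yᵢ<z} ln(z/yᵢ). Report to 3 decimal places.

Incomes under z: €18, €28 (q = 2 of N = 9).
Log shortfalls: ln(44/18) = 0.8938; ln(44/28) = 0.4520.
W = 1.345803 / 9 = 0.150.

0.150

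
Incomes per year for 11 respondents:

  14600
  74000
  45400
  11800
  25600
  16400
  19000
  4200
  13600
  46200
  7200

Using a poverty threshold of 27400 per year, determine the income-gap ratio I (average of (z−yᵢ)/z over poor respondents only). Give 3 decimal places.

Poor units: 4200, 7200, 11800, 13600, 14600, 16400, 19000, 25600 (q = 8 of N = 11).
Relative gaps: 0.8467, 0.7372, 0.5693, 0.5036, 0.4672, 0.4015, 0.3066, 0.0657; sum = 3.897810.
I averages over the q = 8 poor units only: 3.897810 / 8 = 0.487.

0.487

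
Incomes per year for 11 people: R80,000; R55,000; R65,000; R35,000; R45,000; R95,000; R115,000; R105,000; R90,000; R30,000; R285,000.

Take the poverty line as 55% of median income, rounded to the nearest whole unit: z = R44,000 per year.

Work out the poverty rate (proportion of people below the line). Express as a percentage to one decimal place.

18.2%

2 of the 11 people have income below R44,000.
H = 2/11 = 18.2%.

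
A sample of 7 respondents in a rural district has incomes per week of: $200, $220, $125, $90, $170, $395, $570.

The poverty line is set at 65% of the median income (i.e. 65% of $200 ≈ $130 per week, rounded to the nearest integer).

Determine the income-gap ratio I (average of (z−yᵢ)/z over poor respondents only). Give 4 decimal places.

0.1731

Incomes under z: $90, $125 (q = 2 of N = 7).
Shortfall ratios (z−y)/z: 0.3077, 0.0385; sum = 0.346154.
I averages over the q = 2 poor units only: 0.346154 / 2 = 0.1731.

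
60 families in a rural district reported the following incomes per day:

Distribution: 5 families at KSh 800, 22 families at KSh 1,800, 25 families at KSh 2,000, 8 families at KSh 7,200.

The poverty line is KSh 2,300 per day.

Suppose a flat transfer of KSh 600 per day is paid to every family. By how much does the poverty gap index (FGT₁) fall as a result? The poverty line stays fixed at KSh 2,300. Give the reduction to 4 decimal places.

Before: below the line — 5×KSh 800, 22×KSh 1,800, 25×KSh 2,000; poverty gap index (FGT₁) = 0.188406.
After the KSh 600 transfer: below the line — 5×KSh 1,400; poverty gap index (FGT₁) = 0.032609.
Reduction = 0.188406 − 0.032609 = 0.1558.

0.1558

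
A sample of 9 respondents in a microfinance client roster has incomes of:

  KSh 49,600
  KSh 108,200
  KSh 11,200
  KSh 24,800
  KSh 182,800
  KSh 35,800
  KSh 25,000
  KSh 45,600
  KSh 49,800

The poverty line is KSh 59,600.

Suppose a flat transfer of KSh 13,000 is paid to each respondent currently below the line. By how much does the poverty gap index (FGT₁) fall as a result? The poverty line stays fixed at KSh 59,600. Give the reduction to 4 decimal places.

Before: below the line — KSh 11,200, KSh 24,800, KSh 25,000, KSh 35,800, KSh 45,600, KSh 49,600, KSh 49,800; poverty gap index (FGT₁) = 0.326995.
After the KSh 13,000 transfer: below the line — KSh 24,200, KSh 37,800, KSh 38,000, KSh 48,800, KSh 58,600; poverty gap index (FGT₁) = 0.168904.
Reduction = 0.326995 − 0.168904 = 0.1581.

0.1581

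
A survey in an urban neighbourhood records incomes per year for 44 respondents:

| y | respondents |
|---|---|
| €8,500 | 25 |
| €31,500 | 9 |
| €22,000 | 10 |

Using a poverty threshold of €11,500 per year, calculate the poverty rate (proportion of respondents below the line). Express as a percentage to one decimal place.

56.8%

25 of the 44 respondents have income below €11,500.
H = 25/44 = 56.8%.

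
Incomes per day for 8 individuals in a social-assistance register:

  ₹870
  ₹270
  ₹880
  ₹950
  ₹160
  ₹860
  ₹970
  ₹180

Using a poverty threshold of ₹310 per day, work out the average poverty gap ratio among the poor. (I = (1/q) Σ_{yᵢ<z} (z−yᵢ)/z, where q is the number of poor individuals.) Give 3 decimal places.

Poor units: ₹160, ₹180, ₹270 (q = 3 of N = 8).
Shortfall ratios (z−y)/z: 0.4839, 0.4194, 0.1290; sum = 1.032258.
The income-gap ratio divides by q (the poor only): 1.032258 / 3 = 0.344.

0.344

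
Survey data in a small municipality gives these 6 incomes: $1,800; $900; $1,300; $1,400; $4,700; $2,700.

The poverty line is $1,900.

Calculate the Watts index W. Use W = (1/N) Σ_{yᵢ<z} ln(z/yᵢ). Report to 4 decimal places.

0.2477

Below the line: $900, $1,300, $1,400, $1,800 (q = 4 of N = 6).
Log shortfalls: ln(1900/900) = 0.7472; ln(1900/1300) = 0.3795; ln(1900/1400) = 0.3054; ln(1900/1800) = 0.0541.
W = 1.486153 / 6 = 0.2477.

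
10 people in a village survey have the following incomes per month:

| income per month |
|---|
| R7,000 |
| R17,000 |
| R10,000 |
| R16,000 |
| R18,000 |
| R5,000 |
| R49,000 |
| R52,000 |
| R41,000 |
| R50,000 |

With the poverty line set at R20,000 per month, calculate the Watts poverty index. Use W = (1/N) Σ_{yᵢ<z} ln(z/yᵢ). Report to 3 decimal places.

Poor units: R5,000, R7,000, R10,000, R16,000, R17,000, R18,000 (q = 6 of N = 10).
ln(z/y) terms: ln(20000/5000) = 1.3863; ln(20000/7000) = 1.0498; ln(20000/10000) = 0.6931; ln(20000/16000) = 0.2231; ln(20000/17000) = 0.1625; ln(20000/18000) = 0.1054.
W = 3.620287 / 10 = 0.362.

0.362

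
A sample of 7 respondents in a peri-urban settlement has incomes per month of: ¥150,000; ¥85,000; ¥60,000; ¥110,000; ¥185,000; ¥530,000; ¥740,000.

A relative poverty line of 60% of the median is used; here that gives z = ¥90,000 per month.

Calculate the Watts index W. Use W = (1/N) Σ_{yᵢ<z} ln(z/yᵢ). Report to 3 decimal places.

Incomes under z: ¥60,000, ¥85,000 (q = 2 of N = 7).
Log shortfalls: ln(90000/60000) = 0.4055; ln(90000/85000) = 0.0572.
W = 0.462624 / 7 = 0.066.

0.066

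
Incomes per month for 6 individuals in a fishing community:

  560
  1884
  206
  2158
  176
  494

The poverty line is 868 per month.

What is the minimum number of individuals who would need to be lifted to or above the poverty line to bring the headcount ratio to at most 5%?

4 of the 6 individuals are poor, so H = 4/6 = 0.667.
A headcount ratio of at most 5% allows at most ⌊0.05 × 6⌋ = 0 poor individuals.
So at least 4 − 0 = 4 must be lifted.

4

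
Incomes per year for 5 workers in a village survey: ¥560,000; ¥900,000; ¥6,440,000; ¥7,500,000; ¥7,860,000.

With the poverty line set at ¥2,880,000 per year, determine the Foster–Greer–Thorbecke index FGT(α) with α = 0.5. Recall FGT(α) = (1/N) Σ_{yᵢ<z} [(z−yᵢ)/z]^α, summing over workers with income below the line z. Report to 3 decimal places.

Below z: ¥560,000, ¥900,000 (q = 2 of N = 5).
Shortfall ratios: (2880000−560000)/2880000 = 0.8056; (2880000−900000)/2880000 = 0.6875.
Raised to α = 0.5: 0.89753; 0.82916.
Sum = 1.726684; FGT(0.5) = 1.726684 / 5 = 0.345.

0.345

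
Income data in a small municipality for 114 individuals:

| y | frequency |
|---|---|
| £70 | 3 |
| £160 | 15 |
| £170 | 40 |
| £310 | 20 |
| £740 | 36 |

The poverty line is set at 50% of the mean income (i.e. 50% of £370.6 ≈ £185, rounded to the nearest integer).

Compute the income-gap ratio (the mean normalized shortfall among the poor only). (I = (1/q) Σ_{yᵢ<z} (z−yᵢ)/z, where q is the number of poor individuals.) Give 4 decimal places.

Below z: 3×£70, 15×£160, 40×£170 (q = 58 of N = 114).
Shortfall ratios (z−y)/z: 0.6216 (×3), 0.1351 (×15), 0.0811 (×40); sum = 7.135135.
I averages over the q = 58 poor units only: 7.135135 / 58 = 0.1230.

0.1230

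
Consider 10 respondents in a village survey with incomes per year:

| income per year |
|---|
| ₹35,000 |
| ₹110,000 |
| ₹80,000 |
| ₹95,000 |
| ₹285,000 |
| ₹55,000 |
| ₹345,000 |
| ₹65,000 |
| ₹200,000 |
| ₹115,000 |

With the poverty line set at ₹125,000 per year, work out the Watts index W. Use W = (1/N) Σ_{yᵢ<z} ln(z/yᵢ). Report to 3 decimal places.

Poor units: ₹35,000, ₹55,000, ₹65,000, ₹80,000, ₹95,000, ₹110,000, ₹115,000 (q = 7 of N = 10).
Log gaps: ln(125000/35000) = 1.2730; ln(125000/55000) = 0.8210; ln(125000/65000) = 0.6539; ln(125000/80000) = 0.4463; ln(125000/95000) = 0.2744; ln(125000/110000) = 0.1278; ln(125000/115000) = 0.0834.
W = 3.679812 / 10 = 0.368.

0.368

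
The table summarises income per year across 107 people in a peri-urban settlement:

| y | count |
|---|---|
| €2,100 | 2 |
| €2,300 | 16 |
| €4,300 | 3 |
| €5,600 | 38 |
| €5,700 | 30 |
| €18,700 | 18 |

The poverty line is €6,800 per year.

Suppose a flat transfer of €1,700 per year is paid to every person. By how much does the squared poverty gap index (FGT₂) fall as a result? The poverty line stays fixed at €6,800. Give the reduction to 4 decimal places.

0.0672

Before: below the line — 2×€2,100, 16×€2,300, 3×€4,300, 38×€5,600, 30×€5,700; squared poverty gap index (FGT₂) = 0.096601.
After the €1,700 transfer: below the line — 2×€3,800, 16×€4,000, 3×€6,000; squared poverty gap index (FGT₂) = 0.029379.
Reduction = 0.096601 − 0.029379 = 0.0672.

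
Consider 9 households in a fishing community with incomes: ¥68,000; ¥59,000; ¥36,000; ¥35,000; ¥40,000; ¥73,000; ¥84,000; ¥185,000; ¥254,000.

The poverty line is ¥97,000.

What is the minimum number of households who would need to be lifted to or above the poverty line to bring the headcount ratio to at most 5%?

Currently q = 7 of N = 9 are below the line (H = 0.778).
A headcount ratio of at most 5% allows at most ⌊0.05 × 9⌋ = 0 poor households.
So at least 7 − 0 = 7 must be lifted.

7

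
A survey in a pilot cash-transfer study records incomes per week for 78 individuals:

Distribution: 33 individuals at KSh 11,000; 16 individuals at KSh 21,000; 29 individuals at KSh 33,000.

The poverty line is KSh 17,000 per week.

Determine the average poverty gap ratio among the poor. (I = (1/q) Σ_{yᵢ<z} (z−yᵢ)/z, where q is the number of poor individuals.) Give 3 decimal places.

Incomes under z: 33×KSh 11,000 (q = 33 of N = 78).
Shortfall ratios (z−y)/z: 0.3529 (×33); sum = 11.647059.
The income-gap ratio divides by q (the poor only): 11.647059 / 33 = 0.353.

0.353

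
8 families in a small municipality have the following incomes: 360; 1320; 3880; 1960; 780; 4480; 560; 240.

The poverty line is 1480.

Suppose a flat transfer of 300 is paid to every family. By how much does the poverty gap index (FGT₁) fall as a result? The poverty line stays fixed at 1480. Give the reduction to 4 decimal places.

Before: below the line — 240, 360, 560, 780, 1320; poverty gap index (FGT₁) = 0.349662.
After the 300 transfer: below the line — 540, 660, 860, 1080; poverty gap index (FGT₁) = 0.234797.
Reduction = 0.349662 − 0.234797 = 0.1149.

0.1149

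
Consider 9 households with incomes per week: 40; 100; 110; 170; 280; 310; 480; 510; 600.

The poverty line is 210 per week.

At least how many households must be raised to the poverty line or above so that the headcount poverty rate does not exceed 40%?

Currently q = 4 of N = 9 are below the line (H = 0.444).
A headcount ratio of at most 40% allows at most ⌊0.40 × 9⌋ = 3 poor households.
So at least 4 − 3 = 1 must be lifted.

1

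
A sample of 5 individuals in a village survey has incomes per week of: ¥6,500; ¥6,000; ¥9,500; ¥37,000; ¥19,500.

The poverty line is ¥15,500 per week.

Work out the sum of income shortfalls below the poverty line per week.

¥24,500

Below the line: ¥6,000, ¥6,500, ¥9,500 (q = 3 of N = 5).
Individual gaps: 15500−6000 = 9500; 15500−6500 = 9000; 15500−9500 = 6000.
Aggregate gap = ¥24,500.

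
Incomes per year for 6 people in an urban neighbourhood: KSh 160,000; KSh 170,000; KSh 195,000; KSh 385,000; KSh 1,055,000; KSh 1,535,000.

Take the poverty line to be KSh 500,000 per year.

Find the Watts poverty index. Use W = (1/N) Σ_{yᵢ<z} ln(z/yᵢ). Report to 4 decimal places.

Below z: KSh 160,000, KSh 170,000, KSh 195,000, KSh 385,000 (q = 4 of N = 6).
Log gaps: ln(500000/160000) = 1.1394; ln(500000/170000) = 1.0788; ln(500000/195000) = 0.9416; ln(500000/385000) = 0.2614.
W = 3.421217 / 6 = 0.5702.

0.5702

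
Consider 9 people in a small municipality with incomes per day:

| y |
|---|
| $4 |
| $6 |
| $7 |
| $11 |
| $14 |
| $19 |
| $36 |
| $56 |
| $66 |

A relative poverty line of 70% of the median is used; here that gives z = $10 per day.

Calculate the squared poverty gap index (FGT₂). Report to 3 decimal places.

0.068

Poor units: $4, $6, $7 (q = 3 of N = 9).
Relative gaps: (10−4)/10 = 0.6000; (10−6)/10 = 0.4000; (10−7)/10 = 0.3000.
Squared: 0.3600; 0.1600; 0.0900.
Sum = 0.610000; P₂ = 0.610000 / 9 = 0.068.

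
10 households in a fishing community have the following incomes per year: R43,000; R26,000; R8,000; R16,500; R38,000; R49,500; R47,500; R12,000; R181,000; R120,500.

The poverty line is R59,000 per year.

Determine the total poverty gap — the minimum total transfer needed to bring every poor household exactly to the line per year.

R231,500

Below the line: R8,000, R12,000, R16,500, R26,000, R38,000, R43,000, R47,500, R49,500 (q = 8 of N = 10).
Individual gaps: 59000−8000 = 51000; 59000−12000 = 47000; 59000−16500 = 42500; 59000−26000 = 33000; 59000−38000 = 21000; 59000−43000 = 16000; 59000−47500 = 11500; 59000−49500 = 9500.
Aggregate gap = R231,500.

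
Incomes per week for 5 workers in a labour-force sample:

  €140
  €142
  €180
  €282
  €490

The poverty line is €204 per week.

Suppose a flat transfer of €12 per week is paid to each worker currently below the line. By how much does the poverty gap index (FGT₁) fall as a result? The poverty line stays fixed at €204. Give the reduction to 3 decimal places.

0.035

Before: below the line — €140, €142, €180; poverty gap index (FGT₁) = 0.14706.
After the €12 transfer: below the line — €152, €154, €192; poverty gap index (FGT₁) = 0.11176.
Reduction = 0.14706 − 0.11176 = 0.035.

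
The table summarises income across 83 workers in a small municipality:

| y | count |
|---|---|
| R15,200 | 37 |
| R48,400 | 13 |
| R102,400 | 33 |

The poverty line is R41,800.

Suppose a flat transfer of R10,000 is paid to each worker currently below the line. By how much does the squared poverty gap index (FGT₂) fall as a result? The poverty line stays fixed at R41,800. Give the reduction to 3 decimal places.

Before: below the line — 37×R15,200; squared poverty gap index (FGT₂) = 0.18052.
After the R10,000 transfer: below the line — 37×R25,200; squared poverty gap index (FGT₂) = 0.07031.
Reduction = 0.18052 − 0.07031 = 0.110.

0.110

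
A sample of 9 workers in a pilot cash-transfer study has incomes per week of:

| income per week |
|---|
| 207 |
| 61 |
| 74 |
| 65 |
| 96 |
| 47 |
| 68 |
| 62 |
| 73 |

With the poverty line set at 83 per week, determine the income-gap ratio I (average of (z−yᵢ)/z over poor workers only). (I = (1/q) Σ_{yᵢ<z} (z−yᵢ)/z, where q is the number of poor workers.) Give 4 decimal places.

Incomes under z: 47, 61, 62, 65, 68, 73, 74 (q = 7 of N = 9).
Relative gaps: 0.4337, 0.2651, 0.2530, 0.2169, 0.1807, 0.1205, 0.1084; sum = 1.578313.
The income-gap ratio divides by q (the poor only): 1.578313 / 7 = 0.2255.

0.2255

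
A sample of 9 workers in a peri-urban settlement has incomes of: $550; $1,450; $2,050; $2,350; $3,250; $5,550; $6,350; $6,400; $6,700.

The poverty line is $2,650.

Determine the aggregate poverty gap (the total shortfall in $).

Below z: $550, $1,450, $2,050, $2,350 (q = 4 of N = 9).
Individual gaps: 2650−550 = 2100; 2650−1450 = 1200; 2650−2050 = 600; 2650−2350 = 300.
Aggregate gap = $4,200.

$4,200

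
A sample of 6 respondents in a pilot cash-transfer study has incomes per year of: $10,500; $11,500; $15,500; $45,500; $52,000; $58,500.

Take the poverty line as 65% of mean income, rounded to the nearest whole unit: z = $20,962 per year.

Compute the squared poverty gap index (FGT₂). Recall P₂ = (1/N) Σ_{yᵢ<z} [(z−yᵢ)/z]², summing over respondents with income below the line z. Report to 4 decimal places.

0.0868

Incomes under z: $10,500, $11,500, $15,500 (q = 3 of N = 6).
Relative gaps: (20962−10500)/20962 = 0.4991; (20962−11500)/20962 = 0.4514; (20962−15500)/20962 = 0.2606.
Squared: 0.2491; 0.2038; 0.0679.
Sum = 0.520741; P₂ = 0.520741 / 6 = 0.0868.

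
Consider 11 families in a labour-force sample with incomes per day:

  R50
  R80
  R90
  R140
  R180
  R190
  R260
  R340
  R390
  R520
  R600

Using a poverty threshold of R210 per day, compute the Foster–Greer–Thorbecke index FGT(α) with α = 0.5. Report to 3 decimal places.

0.335

Below z: R50, R80, R90, R140, R180, R190 (q = 6 of N = 11).
Normalized shortfalls: (210−50)/210 = 0.7619; (210−80)/210 = 0.6190; (210−90)/210 = 0.5714; (210−140)/210 = 0.3333; (210−180)/210 = 0.1429; (210−190)/210 = 0.0952.
Raised to α = 0.5: 0.87287; 0.78680; 0.75593; 0.57735; 0.37796; 0.30861.
Sum = 3.679518; FGT(0.5) = 3.679518 / 11 = 0.335.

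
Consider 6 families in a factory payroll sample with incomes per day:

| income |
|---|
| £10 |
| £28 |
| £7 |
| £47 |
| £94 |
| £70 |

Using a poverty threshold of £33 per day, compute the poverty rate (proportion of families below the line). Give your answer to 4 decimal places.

0.5000

3 of the 6 families have income below £33.
H = 3/6 = 0.5000.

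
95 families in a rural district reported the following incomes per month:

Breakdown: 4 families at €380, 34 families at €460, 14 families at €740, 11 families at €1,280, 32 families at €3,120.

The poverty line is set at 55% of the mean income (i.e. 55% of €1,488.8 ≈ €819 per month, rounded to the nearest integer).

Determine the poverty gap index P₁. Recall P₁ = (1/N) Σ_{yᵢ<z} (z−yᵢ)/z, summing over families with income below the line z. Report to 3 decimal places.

Incomes under z: 4×€380, 34×€460, 14×€740 (q = 52 of N = 95).
Relative gaps: (819−380)/819 = 0.5360 (×4); (819−460)/819 = 0.4383 (×34); (819−740)/819 = 0.0965 (×14).
Sum of shortfalls = 18.398046; P₁ averages over all N: 18.398046 / 95 = 0.194.

0.194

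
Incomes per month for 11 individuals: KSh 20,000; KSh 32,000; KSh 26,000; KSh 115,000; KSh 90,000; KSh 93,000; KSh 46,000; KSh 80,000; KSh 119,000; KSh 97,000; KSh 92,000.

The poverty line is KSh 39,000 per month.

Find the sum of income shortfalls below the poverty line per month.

KSh 39,000

Poor units: KSh 20,000, KSh 26,000, KSh 32,000 (q = 3 of N = 11).
Individual gaps: 39000−20000 = 19000; 39000−26000 = 13000; 39000−32000 = 7000.
Aggregate gap = KSh 39,000.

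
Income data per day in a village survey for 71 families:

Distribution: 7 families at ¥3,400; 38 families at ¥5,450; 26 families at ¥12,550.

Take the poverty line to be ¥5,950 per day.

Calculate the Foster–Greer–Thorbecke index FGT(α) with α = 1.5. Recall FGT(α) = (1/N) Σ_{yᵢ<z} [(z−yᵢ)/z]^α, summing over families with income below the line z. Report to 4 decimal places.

Below z: 7×¥3,400, 38×¥5,450 (q = 45 of N = 71).
Normalized shortfalls: (5950−3400)/5950 = 0.4286 (×7); (5950−5450)/5950 = 0.0840 (×38).
Raised to α = 1.5: 0.28057 (×7); 0.02436 (×38).
Sum = 2.889646; FGT(1.5) = 2.889646 / 71 = 0.0407.

0.0407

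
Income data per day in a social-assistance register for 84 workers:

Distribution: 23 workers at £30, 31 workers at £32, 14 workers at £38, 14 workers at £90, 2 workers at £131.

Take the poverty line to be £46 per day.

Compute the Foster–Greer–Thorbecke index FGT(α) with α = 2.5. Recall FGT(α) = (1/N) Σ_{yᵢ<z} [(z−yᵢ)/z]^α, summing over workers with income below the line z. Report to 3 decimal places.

0.040

Incomes under z: 23×£30, 31×£32, 14×£38 (q = 68 of N = 84).
Shortfall ratios: (46−30)/46 = 0.3478 (×23); (46−32)/46 = 0.3043 (×31); (46−38)/46 = 0.1739 (×14).
Raised to α = 2.5: 0.07135 (×23); 0.05110 (×31); 0.01261 (×14).
Sum = 3.401797; FGT(2.5) = 3.401797 / 84 = 0.040.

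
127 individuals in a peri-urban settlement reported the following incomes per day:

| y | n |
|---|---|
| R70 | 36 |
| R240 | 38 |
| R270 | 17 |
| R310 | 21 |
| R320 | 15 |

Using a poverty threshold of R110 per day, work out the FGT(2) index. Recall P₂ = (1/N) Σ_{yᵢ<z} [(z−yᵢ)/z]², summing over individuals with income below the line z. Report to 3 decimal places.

Poor units: 36×R70 (q = 36 of N = 127).
Relative gaps: (110−70)/110 = 0.3636 (×36).
Squared: 0.1322 (×36).
Sum = 4.760331; P₂ = 4.760331 / 127 = 0.037.

0.037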